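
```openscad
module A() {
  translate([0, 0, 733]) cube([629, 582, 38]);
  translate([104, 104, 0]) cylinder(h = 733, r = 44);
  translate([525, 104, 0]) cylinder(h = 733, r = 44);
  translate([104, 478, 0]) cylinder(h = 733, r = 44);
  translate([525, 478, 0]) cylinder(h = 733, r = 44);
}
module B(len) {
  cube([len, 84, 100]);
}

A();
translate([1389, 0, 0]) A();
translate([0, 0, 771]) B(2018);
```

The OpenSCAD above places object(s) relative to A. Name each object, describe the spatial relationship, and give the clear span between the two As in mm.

A is a table. B is a beam. A beam spans the tops of two tables. The clear span between the two tables is 760 mm.

Second table starts at x = 1389; first ends at x = 629; clear span = 1389 − 629 = 760 mm.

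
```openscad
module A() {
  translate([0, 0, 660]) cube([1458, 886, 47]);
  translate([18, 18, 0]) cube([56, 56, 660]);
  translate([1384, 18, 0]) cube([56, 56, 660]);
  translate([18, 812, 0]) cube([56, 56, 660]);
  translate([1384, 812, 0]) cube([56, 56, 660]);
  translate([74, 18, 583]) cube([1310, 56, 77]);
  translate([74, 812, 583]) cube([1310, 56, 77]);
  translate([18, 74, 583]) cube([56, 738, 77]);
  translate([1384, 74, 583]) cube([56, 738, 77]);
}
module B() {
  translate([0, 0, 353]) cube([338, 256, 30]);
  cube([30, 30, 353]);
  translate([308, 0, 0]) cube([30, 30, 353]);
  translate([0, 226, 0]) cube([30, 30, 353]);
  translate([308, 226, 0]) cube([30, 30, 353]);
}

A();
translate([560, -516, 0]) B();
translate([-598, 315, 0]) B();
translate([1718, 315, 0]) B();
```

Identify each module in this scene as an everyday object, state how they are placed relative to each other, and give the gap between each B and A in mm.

Each stool's nearest face is 260 mm from the table's bounding box.

A is a table. B is a stool. Three stools sit around the table at the −y, −x, +x sides. The gap between each stool and the table is 260 mm.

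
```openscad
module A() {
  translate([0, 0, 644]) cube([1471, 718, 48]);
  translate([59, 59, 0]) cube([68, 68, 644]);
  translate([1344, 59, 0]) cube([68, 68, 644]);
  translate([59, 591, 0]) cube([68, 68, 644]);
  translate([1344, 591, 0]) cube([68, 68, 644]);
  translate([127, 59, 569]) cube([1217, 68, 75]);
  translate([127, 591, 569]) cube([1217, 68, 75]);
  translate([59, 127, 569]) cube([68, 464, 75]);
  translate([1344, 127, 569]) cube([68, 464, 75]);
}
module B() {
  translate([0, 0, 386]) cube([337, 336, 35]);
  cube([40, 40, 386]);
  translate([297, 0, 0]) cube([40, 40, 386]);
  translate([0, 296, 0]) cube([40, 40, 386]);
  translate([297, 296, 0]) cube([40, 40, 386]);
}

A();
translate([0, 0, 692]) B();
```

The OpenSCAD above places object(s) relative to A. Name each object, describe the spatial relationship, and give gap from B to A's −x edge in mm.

A is a table. B is a stool. The stool is on top of the table. The gap from the stool to the table's −x edge is 0 mm.

The stool's min-x is at 0; the table's min-x is 0; gap = 0 mm.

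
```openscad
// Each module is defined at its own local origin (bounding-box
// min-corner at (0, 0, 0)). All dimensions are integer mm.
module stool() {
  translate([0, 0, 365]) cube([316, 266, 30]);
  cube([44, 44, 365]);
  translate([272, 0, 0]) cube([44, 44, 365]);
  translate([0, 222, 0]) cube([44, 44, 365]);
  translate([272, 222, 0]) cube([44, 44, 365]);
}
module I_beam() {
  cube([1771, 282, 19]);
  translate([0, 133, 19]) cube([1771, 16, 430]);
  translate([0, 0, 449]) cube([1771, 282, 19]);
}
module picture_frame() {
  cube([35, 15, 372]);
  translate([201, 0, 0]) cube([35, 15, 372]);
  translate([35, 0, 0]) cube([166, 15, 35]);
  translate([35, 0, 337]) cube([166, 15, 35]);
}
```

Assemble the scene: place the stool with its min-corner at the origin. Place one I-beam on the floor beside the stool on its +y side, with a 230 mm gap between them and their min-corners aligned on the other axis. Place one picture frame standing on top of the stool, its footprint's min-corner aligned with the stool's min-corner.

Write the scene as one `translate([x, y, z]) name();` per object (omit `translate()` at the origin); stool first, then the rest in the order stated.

stool();
translate([0, 496, 0]) I_beam();
translate([0, 0, 395]) picture_frame();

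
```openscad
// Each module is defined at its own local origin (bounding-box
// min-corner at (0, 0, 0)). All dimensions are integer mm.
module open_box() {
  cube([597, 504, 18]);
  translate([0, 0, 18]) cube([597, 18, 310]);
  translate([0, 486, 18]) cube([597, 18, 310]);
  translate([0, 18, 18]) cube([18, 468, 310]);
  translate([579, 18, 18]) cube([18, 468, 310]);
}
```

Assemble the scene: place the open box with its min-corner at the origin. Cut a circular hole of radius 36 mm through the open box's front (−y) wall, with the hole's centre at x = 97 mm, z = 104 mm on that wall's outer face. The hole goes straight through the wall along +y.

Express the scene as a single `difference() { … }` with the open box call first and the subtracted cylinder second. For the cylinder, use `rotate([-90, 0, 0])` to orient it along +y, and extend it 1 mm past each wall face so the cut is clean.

difference() {
  open_box();
  translate([97, -1, 104]) rotate([-90, 0, 0]) cylinder(h = 20, r = 36);
}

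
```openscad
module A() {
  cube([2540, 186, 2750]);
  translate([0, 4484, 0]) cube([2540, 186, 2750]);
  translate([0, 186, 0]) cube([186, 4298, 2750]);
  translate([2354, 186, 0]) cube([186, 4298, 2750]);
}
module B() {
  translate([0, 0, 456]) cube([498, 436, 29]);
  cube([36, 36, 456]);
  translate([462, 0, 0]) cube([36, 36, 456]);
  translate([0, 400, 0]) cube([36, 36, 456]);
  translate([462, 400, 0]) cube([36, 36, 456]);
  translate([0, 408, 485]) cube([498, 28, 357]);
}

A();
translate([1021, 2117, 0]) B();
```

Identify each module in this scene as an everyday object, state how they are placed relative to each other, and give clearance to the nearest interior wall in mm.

A is a house frame. B is a chair. The chair sits inside the house frame, centred. The clearance to the nearest interior wall is 835 mm.

Clearances: x = 835, y = 1931; minimum 835 mm.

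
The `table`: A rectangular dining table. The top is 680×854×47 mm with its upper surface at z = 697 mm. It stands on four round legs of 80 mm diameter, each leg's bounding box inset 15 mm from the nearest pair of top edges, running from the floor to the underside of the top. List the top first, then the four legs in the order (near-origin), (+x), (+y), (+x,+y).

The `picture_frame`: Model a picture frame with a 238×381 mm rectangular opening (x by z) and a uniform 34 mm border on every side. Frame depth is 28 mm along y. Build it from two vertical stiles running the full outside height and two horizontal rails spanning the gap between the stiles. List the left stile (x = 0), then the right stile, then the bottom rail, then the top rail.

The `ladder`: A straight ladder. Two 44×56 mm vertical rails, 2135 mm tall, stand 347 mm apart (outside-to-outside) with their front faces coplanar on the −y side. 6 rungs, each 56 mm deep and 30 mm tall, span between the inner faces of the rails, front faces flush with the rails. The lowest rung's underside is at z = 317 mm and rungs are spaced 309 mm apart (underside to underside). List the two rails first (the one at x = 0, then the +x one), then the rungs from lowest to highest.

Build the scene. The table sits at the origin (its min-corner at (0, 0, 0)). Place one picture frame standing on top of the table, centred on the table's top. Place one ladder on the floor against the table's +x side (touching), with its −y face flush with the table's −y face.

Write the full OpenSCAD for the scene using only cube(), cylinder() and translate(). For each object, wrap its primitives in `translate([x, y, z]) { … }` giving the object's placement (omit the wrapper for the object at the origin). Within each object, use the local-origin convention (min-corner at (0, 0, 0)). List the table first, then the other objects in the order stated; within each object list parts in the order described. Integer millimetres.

translate([0, 0, 650]) cube([680, 854, 47]);
translate([55, 55, 0]) cylinder(h = 650, r = 40);
translate([625, 55, 0]) cylinder(h = 650, r = 40);
translate([55, 799, 0]) cylinder(h = 650, r = 40);
translate([625, 799, 0]) cylinder(h = 650, r = 40);
translate([187, 413, 697]) {
  cube([34, 28, 449]);
  translate([272, 0, 0]) cube([34, 28, 449]);
  translate([34, 0, 0]) cube([238, 28, 34]);
  translate([34, 0, 415]) cube([238, 28, 34]);
}
translate([680, 0, 0]) {
  cube([44, 56, 2135]);
  translate([303, 0, 0]) cube([44, 56, 2135]);
  translate([44, 0, 317]) cube([259, 56, 30]);
  translate([44, 0, 626]) cube([259, 56, 30]);
  translate([44, 0, 935]) cube([259, 56, 30]);
  translate([44, 0, 1244]) cube([259, 56, 30]);
  translate([44, 0, 1553]) cube([259, 56, 30]);
  translate([44, 0, 1862]) cube([259, 56, 30]);
}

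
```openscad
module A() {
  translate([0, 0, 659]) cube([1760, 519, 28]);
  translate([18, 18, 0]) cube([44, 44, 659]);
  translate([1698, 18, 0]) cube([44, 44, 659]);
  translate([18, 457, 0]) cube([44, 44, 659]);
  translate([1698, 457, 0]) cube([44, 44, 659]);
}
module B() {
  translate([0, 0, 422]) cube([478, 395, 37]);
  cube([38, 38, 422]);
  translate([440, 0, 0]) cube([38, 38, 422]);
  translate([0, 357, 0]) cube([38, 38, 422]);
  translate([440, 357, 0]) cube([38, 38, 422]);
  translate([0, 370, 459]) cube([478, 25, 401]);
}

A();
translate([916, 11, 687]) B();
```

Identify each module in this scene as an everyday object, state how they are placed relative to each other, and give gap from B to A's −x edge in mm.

The chair's min-x is at 916; the table's min-x is 0; gap = 916 mm.

A is a table. B is a chair. The chair is on top of the table. The gap from the chair to the table's −x edge is 916 mm.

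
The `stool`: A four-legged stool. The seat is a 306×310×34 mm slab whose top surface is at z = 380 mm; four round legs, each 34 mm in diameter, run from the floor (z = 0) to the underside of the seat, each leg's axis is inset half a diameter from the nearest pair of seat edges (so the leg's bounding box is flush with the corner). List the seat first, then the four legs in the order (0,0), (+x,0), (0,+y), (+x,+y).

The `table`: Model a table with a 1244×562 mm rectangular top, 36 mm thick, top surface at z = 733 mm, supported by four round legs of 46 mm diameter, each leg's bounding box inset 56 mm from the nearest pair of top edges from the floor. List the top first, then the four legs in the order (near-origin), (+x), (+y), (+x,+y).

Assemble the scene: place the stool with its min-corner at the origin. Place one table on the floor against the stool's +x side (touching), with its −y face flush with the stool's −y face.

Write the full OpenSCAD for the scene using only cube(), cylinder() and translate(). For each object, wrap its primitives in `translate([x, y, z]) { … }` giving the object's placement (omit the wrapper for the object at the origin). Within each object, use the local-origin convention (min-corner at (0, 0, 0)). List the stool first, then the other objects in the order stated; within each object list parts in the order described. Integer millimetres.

translate([0, 0, 346]) cube([306, 310, 34]);
translate([17, 17, 0]) cylinder(h = 346, r = 17);
translate([289, 17, 0]) cylinder(h = 346, r = 17);
translate([17, 293, 0]) cylinder(h = 346, r = 17);
translate([289, 293, 0]) cylinder(h = 346, r = 17);
translate([306, 0, 0]) {
  translate([0, 0, 697]) cube([1244, 562, 36]);
  translate([79, 79, 0]) cylinder(h = 697, r = 23);
  translate([1165, 79, 0]) cylinder(h = 697, r = 23);
  translate([79, 483, 0]) cylinder(h = 697, r = 23);
  translate([1165, 483, 0]) cylinder(h = 697, r = 23);
}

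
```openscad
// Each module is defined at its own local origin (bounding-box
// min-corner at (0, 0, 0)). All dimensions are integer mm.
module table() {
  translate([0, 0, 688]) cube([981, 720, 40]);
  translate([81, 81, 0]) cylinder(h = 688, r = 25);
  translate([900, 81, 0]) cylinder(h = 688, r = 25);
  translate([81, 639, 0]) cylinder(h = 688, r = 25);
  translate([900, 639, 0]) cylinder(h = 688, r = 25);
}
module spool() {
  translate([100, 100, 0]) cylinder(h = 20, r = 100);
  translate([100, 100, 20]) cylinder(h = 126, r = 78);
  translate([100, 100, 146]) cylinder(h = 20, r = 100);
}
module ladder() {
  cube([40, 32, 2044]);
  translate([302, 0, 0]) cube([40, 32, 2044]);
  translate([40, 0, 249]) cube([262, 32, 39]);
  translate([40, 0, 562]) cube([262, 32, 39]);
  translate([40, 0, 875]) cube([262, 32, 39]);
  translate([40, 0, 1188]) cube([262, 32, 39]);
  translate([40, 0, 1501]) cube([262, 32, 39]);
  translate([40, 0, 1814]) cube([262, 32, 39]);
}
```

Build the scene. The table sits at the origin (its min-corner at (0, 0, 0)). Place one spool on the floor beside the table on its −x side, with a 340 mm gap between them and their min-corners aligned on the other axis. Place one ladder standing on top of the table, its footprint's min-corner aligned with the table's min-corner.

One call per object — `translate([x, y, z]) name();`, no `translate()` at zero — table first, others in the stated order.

table();
translate([-540, 0, 0]) spool();
translate([0, 0, 728]) ladder();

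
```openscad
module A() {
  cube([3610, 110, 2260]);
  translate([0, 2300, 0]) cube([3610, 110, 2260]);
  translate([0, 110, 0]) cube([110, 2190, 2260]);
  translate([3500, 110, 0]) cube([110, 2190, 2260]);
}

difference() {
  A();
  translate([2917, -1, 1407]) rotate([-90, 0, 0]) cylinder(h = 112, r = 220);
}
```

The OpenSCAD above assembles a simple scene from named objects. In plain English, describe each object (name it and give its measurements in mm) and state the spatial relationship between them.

A is a box-shaped house frame (walls only): outside footprint 3610×2410 mm, wall height 2260 mm, wall thickness 110 mm. The two y-facing walls run the full x-width; the two x-facing walls fit between the inner faces of the y-facing walls.

The house frame has a circular hole of radius 220 mm through its front wall, centred at (x = 2917, z = 1407).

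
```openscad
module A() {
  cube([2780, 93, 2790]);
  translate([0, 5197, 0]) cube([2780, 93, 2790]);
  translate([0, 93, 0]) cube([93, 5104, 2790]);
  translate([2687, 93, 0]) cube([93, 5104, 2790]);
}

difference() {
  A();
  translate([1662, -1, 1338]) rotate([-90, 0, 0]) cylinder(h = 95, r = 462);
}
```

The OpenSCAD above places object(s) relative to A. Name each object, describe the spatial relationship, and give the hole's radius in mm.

A is a house frame. The house frame has a circular hole through its front wall. The hole's radius is 462 mm.

The subtracted cylinder has r = 462 mm.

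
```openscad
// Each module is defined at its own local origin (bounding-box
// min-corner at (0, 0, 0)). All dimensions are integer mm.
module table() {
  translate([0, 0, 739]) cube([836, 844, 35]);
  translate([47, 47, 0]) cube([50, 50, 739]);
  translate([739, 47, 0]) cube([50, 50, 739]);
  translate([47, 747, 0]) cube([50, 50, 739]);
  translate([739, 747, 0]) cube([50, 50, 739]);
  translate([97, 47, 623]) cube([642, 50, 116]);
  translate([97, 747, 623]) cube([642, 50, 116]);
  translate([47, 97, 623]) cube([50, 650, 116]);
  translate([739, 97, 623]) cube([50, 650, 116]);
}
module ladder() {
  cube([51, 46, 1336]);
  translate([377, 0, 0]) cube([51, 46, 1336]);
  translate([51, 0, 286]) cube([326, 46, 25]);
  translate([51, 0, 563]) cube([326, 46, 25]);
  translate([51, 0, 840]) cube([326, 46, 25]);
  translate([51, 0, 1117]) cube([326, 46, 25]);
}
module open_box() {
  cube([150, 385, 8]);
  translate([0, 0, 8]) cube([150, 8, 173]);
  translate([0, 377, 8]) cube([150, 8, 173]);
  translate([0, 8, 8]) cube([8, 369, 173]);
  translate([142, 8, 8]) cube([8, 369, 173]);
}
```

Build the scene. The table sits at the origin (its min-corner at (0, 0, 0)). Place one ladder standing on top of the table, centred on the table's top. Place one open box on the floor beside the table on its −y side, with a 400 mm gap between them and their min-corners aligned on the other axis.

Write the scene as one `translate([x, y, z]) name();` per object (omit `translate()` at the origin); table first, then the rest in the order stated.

table();
translate([204, 399, 774]) ladder();
translate([0, -785, 0]) open_box();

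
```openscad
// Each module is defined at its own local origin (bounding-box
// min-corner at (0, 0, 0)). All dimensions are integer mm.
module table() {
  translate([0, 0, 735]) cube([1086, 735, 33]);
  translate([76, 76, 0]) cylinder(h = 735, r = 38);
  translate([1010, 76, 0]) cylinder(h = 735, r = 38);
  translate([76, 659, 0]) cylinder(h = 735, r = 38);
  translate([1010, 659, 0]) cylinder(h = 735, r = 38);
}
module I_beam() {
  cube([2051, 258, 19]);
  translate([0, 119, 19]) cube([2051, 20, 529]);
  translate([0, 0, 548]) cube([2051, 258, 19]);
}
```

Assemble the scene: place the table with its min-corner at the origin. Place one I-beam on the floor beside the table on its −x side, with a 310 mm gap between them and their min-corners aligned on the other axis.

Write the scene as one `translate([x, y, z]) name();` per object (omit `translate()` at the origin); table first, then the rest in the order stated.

table();
translate([-2361, 0, 0]) I_beam();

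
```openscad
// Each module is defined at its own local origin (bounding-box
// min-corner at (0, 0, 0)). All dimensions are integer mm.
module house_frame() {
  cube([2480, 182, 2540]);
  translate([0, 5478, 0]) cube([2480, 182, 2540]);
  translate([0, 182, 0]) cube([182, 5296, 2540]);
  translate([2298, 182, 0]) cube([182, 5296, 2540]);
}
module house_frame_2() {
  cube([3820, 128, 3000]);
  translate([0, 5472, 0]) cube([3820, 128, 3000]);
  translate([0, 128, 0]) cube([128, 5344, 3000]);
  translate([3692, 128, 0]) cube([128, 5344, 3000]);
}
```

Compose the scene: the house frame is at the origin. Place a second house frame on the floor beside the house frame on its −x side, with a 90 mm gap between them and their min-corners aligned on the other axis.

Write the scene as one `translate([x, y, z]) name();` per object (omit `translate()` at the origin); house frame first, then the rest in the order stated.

house_frame();
translate([-3910, 0, 0]) house_frame_2();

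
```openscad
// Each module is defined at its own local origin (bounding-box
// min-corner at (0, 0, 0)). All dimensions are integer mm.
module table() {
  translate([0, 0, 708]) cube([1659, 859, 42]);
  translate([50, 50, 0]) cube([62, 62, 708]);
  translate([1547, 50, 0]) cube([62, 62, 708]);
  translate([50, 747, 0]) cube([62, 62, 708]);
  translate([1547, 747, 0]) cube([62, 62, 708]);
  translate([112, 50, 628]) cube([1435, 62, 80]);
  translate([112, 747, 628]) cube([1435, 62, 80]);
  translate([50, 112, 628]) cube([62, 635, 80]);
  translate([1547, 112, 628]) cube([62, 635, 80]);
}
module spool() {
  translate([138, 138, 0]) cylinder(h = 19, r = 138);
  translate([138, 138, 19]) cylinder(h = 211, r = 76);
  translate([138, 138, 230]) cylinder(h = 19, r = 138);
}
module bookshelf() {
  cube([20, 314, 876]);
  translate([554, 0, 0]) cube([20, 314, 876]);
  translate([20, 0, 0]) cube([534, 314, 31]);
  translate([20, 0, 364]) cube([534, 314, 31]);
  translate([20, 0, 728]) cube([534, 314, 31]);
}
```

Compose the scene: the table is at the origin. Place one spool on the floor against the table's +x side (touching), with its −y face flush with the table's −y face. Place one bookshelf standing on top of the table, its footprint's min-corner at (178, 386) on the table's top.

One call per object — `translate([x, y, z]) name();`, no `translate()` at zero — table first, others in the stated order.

table();
translate([1659, 0, 0]) spool();
translate([178, 386, 750]) bookshelf();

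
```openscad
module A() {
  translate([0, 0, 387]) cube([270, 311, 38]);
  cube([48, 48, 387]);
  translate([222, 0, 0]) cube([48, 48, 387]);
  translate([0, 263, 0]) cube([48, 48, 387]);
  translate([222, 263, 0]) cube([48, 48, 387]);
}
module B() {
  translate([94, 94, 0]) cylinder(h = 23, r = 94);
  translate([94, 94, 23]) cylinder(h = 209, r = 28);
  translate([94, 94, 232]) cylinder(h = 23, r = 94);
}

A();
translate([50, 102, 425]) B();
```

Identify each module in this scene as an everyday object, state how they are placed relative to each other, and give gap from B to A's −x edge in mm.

A is a stool. B is a spool. The spool is on top of the stool. The gap from the spool to the stool's −x edge is 50 mm.

The spool's min-x is at 50; the stool's min-x is 0; gap = 50 mm.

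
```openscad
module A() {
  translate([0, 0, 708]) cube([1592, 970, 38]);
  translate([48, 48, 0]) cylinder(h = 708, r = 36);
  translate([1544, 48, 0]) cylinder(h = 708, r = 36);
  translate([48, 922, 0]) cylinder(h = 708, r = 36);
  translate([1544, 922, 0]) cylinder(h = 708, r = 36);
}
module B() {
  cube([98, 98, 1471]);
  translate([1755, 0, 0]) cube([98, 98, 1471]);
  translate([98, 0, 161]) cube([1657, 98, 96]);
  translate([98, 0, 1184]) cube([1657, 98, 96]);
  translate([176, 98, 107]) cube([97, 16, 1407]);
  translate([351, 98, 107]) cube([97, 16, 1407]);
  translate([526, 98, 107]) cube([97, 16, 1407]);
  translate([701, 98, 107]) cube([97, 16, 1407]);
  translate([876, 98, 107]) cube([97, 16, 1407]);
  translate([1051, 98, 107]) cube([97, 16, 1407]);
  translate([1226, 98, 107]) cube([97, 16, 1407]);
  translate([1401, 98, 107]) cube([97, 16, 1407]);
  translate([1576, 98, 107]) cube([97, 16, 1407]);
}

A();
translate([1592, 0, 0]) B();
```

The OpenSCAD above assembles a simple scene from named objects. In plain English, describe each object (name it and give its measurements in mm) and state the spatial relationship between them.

A is a table: top 1592 mm (x) × 970 mm (y), 38 mm thick, upper face at z = 746 mm, on four round legs of 72 mm diameter, each leg's bounding box inset 12 mm from the nearest pair of top edges, running from z = 0 to the bottom of the top.

B is a fence section. Two 98×98 mm posts, 1471 mm tall, stand on the floor with a clear span of 1657 mm between their inner faces. Two horizontal rails of 98×96 mm section span the gap between the posts with their undersides at z = 161 mm and z = 1184 mm, flush with the posts' −y face. 9 pickets, each 97 mm wide, 16 mm thick and 1407 mm tall, are fixed to the +y face of the rails with their bottoms at z = 107 mm, evenly spaced across the span with equal gaps (rounded down to the nearest mm) at the −x end and between each pair — any rounding remainder accumulates at the +x end.

The fence section is against the table's +x side, with their −y faces flush.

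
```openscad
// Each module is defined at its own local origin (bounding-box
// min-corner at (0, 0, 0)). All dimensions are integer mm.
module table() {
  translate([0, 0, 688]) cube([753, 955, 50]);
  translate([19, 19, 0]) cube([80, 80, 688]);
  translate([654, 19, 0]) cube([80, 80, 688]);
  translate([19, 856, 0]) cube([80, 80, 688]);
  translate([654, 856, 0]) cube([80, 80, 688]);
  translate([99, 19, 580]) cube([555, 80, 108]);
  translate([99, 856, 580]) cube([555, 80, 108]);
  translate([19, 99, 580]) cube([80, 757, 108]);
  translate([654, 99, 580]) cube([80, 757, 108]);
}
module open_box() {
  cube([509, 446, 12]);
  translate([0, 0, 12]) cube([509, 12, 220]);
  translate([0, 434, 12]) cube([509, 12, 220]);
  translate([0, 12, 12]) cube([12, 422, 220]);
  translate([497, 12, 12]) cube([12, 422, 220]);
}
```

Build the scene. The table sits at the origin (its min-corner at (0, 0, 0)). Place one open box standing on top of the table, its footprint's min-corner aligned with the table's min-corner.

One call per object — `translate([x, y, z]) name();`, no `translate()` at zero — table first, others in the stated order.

table();
translate([0, 0, 738]) open_box();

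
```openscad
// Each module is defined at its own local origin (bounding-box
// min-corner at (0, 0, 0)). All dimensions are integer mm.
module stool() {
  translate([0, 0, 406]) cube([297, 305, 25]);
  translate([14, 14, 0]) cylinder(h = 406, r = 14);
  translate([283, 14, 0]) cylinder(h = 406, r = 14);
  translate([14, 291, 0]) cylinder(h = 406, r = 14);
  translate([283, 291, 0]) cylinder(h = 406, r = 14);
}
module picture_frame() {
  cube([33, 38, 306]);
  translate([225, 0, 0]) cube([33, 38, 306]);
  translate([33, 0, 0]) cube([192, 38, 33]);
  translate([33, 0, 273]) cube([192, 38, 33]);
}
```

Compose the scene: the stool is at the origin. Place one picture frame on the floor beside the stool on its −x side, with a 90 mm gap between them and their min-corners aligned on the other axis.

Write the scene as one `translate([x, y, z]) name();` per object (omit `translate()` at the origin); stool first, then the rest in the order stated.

stool();
translate([-348, 0, 0]) picture_frame();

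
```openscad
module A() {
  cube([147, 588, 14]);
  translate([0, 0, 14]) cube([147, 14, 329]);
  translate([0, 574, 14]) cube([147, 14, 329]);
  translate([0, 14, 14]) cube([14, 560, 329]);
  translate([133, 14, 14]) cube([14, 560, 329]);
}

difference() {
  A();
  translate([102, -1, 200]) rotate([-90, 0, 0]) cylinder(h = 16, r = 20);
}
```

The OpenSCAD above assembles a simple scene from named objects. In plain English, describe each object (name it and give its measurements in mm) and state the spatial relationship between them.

A is an open storage box with external size 147×588×343 mm and wall thickness 14 mm (the base is also 14 mm thick). The base covers the whole footprint; the four walls stand on the base, with the y-facing walls full-width and the x-facing walls fitting between their inner faces.

The open box has a circular hole of radius 20 mm through its front wall, centred at (x = 102, z = 200).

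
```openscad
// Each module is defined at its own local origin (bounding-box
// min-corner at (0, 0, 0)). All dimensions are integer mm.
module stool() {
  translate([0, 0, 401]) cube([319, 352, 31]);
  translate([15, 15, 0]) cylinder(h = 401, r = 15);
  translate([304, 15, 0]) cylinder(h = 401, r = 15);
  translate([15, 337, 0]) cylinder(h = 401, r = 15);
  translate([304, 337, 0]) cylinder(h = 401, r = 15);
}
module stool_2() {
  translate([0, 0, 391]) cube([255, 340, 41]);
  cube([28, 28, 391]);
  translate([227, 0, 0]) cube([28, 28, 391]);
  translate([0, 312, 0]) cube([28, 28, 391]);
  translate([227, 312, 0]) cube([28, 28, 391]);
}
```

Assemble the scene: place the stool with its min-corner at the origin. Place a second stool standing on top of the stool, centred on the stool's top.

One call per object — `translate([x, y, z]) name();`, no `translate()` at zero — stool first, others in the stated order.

stool();
translate([32, 6, 432]) stool_2();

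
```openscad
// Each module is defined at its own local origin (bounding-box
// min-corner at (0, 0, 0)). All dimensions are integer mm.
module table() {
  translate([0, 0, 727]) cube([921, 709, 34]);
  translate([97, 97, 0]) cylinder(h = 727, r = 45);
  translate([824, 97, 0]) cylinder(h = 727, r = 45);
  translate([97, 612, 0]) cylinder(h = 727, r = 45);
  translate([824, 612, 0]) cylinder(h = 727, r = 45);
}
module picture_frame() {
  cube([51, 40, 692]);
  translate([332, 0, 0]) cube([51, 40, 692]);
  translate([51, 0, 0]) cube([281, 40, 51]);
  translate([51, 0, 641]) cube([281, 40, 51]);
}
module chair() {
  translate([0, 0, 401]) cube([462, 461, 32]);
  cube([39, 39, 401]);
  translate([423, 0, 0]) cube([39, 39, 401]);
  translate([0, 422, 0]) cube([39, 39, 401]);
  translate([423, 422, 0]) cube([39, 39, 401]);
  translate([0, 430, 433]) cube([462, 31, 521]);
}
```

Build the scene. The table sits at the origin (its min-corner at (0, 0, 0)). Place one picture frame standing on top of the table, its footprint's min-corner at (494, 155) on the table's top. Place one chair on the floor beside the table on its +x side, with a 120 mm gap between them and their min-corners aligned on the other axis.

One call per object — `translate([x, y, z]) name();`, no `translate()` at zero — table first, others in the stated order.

table();
translate([494, 155, 761]) picture_frame();
translate([1041, 0, 0]) chair();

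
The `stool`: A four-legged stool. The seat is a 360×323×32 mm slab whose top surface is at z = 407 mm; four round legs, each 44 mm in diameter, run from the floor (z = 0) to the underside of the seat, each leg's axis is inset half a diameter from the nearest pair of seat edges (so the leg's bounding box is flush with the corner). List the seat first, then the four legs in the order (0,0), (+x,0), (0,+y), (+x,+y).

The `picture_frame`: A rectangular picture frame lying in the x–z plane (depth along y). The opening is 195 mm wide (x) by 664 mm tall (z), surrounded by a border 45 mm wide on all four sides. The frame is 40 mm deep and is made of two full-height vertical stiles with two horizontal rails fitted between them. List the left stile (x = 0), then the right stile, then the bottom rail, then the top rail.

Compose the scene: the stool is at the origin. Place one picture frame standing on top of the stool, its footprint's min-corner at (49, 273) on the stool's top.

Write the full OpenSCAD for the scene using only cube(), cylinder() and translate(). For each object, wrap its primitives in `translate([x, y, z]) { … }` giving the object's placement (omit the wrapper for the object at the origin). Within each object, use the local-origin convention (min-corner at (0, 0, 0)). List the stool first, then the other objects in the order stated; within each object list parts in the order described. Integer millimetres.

translate([0, 0, 375]) cube([360, 323, 32]);
translate([22, 22, 0]) cylinder(h = 375, r = 22);
translate([338, 22, 0]) cylinder(h = 375, r = 22);
translate([22, 301, 0]) cylinder(h = 375, r = 22);
translate([338, 301, 0]) cylinder(h = 375, r = 22);
translate([49, 273, 407]) {
  cube([45, 40, 754]);
  translate([240, 0, 0]) cube([45, 40, 754]);
  translate([45, 0, 0]) cube([195, 40, 45]);
  translate([45, 0, 709]) cube([195, 40, 45]);
}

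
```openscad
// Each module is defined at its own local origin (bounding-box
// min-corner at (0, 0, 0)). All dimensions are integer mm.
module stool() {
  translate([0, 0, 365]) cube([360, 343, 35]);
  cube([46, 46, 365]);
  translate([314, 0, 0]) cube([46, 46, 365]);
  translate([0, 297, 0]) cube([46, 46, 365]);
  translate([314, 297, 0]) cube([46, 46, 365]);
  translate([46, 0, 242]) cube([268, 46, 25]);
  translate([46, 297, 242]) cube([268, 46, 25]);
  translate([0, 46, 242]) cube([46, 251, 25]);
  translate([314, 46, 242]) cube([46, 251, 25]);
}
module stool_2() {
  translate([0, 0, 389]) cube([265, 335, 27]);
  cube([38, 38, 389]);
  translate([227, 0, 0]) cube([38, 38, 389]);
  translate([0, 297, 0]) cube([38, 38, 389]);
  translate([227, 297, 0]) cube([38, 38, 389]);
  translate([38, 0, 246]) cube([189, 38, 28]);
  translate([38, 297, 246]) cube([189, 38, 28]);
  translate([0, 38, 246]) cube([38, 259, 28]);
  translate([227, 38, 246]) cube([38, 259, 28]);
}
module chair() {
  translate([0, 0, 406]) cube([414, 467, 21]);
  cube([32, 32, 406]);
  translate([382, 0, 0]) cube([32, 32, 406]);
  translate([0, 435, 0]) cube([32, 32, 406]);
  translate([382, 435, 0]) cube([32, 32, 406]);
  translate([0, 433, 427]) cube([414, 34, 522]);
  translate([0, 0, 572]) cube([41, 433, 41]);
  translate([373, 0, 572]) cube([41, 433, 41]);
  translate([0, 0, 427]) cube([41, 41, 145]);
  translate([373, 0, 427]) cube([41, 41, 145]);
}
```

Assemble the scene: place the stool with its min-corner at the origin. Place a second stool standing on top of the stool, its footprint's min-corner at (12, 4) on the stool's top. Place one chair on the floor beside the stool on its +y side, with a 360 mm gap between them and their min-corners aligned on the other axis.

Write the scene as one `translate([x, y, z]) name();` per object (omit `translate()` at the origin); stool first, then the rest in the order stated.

stool();
translate([12, 4, 400]) stool_2();
translate([0, 703, 0]) chair();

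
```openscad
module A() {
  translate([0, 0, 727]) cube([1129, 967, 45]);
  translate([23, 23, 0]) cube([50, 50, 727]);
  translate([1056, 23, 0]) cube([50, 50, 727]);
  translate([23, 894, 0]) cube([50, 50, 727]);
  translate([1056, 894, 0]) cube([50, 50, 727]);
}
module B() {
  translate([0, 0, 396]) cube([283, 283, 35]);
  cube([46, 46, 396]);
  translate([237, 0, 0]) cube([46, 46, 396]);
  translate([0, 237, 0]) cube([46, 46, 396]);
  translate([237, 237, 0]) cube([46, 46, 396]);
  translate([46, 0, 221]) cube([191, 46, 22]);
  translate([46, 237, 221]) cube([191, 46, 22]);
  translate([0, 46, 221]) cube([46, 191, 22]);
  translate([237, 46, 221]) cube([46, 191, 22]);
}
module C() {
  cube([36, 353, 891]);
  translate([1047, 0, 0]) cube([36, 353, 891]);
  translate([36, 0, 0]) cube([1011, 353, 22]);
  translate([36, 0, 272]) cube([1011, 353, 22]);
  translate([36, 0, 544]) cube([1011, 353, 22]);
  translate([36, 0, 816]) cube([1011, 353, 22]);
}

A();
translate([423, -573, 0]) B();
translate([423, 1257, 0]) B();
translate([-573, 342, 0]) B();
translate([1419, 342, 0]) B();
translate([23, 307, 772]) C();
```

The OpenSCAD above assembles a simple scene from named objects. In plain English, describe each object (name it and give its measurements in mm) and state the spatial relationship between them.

A is a table with a 1129×967 mm rectangular top, 45 mm thick, top surface at z = 772 mm, supported by four 50×50 mm square legs, each inset 23 mm from the nearest pair of top edges, running from the floor.

B is a simple wooden stool: a rectangular seat 283 mm (x) by 283 mm (y), 35 mm thick, top face at z = 431 mm, on four square legs, each 46×46 mm in cross-section. The legs rest on z = 0, each flush with a corner of the seat. Four stretchers, 46 mm wide and 22 mm tall, connect adjacent legs with their undersides at z = 221 mm, each running between the inner faces of the legs it joins and aligned with the legs' outer faces on the other axis.

C is an open bookshelf. Two side panels, each 36 mm thick, 353 mm deep and 891 mm tall, stand 1083 mm apart (outside-to-outside). Between them sit 4 shelves, each 22 mm thick and 353 mm deep, spanning the full gap between the sides. The bottom shelf rests on the floor (its underside at z = 0) and the clear gap between one shelf's top and the next shelf's underside is 250 mm.

Four stools sit around the table at the −y, +y, −x, +x sides. The bookshelf is on top of the table, centred.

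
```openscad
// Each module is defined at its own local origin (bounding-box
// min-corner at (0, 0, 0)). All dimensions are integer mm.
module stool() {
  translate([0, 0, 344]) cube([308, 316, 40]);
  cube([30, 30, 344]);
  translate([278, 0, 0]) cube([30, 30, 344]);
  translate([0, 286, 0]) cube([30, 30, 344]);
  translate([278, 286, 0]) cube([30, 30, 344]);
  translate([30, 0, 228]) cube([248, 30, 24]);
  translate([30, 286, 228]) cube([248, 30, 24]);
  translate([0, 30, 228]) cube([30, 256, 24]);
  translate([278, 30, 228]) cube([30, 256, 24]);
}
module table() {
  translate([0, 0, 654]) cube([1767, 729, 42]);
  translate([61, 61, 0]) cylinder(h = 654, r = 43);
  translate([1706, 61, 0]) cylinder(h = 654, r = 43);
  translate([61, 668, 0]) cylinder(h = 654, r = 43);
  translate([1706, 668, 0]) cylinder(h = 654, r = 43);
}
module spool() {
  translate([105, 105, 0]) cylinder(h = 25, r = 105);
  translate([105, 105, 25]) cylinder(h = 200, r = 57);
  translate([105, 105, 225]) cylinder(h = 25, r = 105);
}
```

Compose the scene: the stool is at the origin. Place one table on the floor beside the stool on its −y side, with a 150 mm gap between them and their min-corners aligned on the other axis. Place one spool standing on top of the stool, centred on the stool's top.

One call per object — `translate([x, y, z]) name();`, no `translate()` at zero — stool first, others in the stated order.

stool();
translate([0, -879, 0]) table();
translate([49, 53, 384]) spool();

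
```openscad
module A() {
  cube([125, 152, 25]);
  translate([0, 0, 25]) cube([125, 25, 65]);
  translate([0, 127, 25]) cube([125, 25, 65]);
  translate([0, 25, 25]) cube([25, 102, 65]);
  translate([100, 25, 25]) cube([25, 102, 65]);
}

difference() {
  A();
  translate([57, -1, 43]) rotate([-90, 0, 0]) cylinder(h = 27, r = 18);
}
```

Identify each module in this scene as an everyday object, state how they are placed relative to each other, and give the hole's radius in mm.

The subtracted cylinder has r = 18 mm.

A is an open box. The open box has a circular hole through its front wall. The hole's radius is 18 mm.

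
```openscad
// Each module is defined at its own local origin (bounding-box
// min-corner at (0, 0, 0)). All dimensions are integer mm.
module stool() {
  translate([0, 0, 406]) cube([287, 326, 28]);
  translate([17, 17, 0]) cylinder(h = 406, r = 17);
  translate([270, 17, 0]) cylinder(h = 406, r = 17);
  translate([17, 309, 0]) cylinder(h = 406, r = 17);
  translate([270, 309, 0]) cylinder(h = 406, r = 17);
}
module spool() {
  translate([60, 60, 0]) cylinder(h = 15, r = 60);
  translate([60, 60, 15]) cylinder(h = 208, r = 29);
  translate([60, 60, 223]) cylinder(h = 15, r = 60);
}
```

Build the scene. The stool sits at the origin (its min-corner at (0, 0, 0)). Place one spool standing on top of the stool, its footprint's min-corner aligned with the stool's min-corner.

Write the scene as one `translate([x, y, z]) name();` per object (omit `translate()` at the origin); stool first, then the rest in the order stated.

stool();
translate([0, 0, 434]) spool();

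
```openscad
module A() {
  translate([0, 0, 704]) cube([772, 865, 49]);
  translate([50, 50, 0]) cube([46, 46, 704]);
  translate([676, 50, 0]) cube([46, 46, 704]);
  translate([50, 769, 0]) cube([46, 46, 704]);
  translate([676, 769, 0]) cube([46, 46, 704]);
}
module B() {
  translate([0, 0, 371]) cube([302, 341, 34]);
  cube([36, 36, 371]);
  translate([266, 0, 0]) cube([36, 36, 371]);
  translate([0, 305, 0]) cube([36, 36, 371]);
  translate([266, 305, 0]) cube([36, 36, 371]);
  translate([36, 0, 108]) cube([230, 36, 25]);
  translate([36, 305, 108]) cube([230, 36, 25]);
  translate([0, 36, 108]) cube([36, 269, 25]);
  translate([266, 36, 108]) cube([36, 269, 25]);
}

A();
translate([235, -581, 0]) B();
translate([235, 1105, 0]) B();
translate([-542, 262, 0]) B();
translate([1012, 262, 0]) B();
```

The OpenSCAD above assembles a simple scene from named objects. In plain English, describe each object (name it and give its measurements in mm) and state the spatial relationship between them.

A is a table with a 772×865 mm rectangular top, 49 mm thick, top surface at z = 753 mm, supported by four 46×46 mm square legs, each inset 50 mm from the nearest pair of top edges, running from the floor.

B is a four-legged stool. The seat is 302×341 mm, 34 mm thick, top at z = 405 mm. It stands on four square legs, each 36×36 mm in cross-section, from z = 0 to the seat underside, each flush with a corner of the seat. Four stretchers, 36 mm wide and 25 mm tall, connect adjacent legs with their undersides at z = 108 mm, each running between the inner faces of the legs it joins and aligned with the legs' outer faces on the other axis.

Four stools sit around the table at the −y, +y, −x, +x sides.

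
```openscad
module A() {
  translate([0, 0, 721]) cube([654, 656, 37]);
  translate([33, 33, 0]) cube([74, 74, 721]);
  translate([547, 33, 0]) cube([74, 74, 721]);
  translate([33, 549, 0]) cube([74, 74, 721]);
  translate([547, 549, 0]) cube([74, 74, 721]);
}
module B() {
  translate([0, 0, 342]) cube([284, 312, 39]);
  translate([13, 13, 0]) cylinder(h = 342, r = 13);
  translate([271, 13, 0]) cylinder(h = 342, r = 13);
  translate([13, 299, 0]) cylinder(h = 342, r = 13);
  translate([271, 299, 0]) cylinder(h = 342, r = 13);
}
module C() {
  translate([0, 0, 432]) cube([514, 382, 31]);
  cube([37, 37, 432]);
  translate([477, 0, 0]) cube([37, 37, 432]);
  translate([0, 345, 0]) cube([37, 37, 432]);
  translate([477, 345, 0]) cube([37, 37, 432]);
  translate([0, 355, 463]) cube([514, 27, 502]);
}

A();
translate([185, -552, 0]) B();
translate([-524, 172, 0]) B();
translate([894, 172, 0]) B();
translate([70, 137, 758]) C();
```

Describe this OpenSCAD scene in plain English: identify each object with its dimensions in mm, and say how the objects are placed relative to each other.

A is a table: top 654 mm (x) × 656 mm (y), 37 mm thick, upper face at z = 758 mm, on four 74×74 mm square legs, each inset 33 mm from the nearest pair of top edges, running from z = 0 to the bottom of the top.

B is a simple wooden stool: a rectangular seat 284 mm (x) by 312 mm (y), 39 mm thick, top face at z = 381 mm, on four round legs, each 26 mm in diameter. The legs rest on z = 0, each leg's axis is inset half a diameter from the nearest pair of seat edges (so the leg's bounding box is flush with the corner).

C is a chair: 514×382 mm seat, 31 mm thick, top at z = 463 mm, on four 37 mm square corner legs flush with the seat edges. A 27 mm thick backrest slab spans the full seat width, extending 502 mm above the seat top, its back face flush with the seat's +y edge.

Three stools sit around the table at the −y, −x, +x sides. The chair is on top of the table, centred.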